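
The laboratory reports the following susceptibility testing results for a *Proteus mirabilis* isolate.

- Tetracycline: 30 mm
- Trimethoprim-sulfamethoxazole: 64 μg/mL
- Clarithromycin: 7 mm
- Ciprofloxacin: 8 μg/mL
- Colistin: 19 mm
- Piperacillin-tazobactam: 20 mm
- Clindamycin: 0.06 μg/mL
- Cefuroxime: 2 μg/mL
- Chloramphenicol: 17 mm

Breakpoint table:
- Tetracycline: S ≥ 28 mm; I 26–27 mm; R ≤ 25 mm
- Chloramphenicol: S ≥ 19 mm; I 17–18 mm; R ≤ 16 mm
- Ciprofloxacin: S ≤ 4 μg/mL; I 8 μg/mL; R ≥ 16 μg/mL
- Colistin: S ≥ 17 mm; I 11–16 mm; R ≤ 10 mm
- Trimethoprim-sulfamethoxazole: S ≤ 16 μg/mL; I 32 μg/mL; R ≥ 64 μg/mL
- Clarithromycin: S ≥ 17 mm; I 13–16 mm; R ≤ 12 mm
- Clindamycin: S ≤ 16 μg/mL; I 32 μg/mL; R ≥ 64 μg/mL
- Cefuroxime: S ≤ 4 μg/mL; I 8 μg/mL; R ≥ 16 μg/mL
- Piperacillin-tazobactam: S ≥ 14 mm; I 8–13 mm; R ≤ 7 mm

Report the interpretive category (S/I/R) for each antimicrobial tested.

S, R, R, I, S, S, S, S, I

Tetracycline: 30 mm is ≥ 28 mm ⇒ S
Trimethoprim-sulfamethoxazole 64 μg/mL: ≥ 64 μg/mL → R
Clarithromycin 7 mm: ≤ 12 mm — Resistant
Ciprofloxacin: 8 μg/mL is = 8 μg/mL → I
Colistin 19 mm: ≥ 17 mm — Susceptible
Piperacillin-tazobactam (20 mm) ≥ 14 mm — Susceptible
Clindamycin (0.06 μg/mL) ≤ 16 μg/mL — susceptible
Cefuroxime 2 μg/mL: ≤ 4 μg/mL ⇒ Susceptible
Chloramphenicol 17 mm: in 17–18 mm — Intermediate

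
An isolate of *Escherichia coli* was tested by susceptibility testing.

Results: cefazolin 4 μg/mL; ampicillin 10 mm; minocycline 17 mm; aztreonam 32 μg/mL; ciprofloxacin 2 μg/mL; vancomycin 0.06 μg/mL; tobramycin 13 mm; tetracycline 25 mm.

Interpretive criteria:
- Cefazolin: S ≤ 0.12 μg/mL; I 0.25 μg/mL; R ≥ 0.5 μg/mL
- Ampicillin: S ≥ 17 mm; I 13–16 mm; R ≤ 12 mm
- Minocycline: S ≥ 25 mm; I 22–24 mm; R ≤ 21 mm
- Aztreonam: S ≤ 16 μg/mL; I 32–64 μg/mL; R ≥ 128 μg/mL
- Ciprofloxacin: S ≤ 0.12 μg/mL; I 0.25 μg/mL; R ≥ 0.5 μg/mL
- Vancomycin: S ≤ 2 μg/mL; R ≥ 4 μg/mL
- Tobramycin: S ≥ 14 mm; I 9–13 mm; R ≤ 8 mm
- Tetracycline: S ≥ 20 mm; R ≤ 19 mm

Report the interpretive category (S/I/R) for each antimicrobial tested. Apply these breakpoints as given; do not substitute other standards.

Cefazolin: 4 μg/mL is ≥ 0.5 μg/mL ⇒ Resistant
Ampicillin: 10 mm is ≤ 12 mm ⇒ R
Minocycline: 17 mm is ≤ 21 mm ⇒ resistant
Aztreonam (32 μg/mL) in 32–64 μg/mL — I
Ciprofloxacin (2 μg/mL) ≥ 0.5 μg/mL ⇒ R
Vancomycin: 0.06 μg/mL is ≤ 2 μg/mL — Susceptible
Tobramycin (13 mm) in 9–13 mm ⇒ Intermediate
Tetracycline: 25 mm is ≥ 20 mm ⇒ S

R, R, R, I, R, S, I, S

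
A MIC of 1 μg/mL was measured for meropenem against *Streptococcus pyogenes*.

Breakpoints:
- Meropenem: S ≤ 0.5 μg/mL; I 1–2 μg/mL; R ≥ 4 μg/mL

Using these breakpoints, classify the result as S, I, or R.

I

Meropenem: 1 μg/mL is in 1–2 μg/mL → intermediate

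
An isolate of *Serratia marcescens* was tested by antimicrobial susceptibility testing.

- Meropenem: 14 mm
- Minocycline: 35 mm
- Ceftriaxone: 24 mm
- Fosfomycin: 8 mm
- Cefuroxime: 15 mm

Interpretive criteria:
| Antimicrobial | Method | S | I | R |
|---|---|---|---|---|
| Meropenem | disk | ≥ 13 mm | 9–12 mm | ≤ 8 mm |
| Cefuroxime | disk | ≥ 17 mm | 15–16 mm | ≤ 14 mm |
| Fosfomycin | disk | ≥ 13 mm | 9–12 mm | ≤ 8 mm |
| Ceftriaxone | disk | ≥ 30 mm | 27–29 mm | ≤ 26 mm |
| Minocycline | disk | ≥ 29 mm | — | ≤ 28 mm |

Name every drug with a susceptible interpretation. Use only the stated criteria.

Meropenem: 14 mm is ≥ 13 mm — S
Minocycline (35 mm) ≥ 29 mm ⇒ Susceptible
Ceftriaxone 24 mm: ≤ 26 mm — Resistant
Fosfomycin: 8 mm is ≤ 8 mm — Resistant
Cefuroxime 15 mm: in 15–16 mm — I

meropenem, minocycline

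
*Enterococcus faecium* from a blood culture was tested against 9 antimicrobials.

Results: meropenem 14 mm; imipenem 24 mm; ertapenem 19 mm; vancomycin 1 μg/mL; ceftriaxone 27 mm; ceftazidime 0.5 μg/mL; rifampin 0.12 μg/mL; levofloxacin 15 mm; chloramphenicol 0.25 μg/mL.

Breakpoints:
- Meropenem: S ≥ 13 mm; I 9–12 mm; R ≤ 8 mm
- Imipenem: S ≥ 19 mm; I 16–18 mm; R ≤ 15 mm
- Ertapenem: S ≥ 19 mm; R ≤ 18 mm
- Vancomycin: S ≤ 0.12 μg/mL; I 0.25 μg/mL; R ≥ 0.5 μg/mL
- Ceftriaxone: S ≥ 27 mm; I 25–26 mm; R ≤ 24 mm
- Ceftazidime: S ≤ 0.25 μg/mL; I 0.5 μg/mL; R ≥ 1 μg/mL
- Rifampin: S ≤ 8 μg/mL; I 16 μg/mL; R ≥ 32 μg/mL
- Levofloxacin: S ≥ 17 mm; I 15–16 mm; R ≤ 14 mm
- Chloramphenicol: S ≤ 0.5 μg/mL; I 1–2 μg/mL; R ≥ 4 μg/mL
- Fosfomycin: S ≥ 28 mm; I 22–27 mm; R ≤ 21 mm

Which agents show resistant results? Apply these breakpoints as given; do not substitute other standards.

Meropenem (14 mm) ≥ 13 mm ⇒ S
Imipenem: 24 mm is ≥ 19 mm → S
Ertapenem: 19 mm is ≥ 19 mm ⇒ susceptible
Vancomycin (1 μg/mL) ≥ 0.5 μg/mL → Resistant
Ceftriaxone 27 mm: ≥ 27 mm — Susceptible
Ceftazidime 0.5 μg/mL: = 0.5 μg/mL — intermediate
Rifampin: 0.12 μg/mL is ≤ 8 μg/mL → susceptible
Levofloxacin (15 mm) in 15–16 mm — Intermediate
Chloramphenicol: 0.25 μg/mL is ≤ 0.5 μg/mL ⇒ S

vancomycin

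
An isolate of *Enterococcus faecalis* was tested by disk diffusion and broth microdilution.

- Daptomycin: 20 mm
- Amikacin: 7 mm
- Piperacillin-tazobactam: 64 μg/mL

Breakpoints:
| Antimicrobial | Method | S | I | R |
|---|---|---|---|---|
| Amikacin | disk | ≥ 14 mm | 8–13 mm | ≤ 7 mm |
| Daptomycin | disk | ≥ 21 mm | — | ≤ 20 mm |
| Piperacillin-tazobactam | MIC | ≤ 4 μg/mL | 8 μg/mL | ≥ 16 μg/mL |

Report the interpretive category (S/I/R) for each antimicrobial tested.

R, R, R

Daptomycin 20 mm: ≤ 20 mm → R
Amikacin 7 mm: ≤ 7 mm ⇒ R
Piperacillin-tazobactam (64 μg/mL) ≥ 16 μg/mL — R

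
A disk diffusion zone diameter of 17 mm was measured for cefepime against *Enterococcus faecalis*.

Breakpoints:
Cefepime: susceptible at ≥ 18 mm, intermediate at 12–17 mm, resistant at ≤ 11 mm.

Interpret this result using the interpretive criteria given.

I

Cefepime (17 mm) in 12–17 mm → I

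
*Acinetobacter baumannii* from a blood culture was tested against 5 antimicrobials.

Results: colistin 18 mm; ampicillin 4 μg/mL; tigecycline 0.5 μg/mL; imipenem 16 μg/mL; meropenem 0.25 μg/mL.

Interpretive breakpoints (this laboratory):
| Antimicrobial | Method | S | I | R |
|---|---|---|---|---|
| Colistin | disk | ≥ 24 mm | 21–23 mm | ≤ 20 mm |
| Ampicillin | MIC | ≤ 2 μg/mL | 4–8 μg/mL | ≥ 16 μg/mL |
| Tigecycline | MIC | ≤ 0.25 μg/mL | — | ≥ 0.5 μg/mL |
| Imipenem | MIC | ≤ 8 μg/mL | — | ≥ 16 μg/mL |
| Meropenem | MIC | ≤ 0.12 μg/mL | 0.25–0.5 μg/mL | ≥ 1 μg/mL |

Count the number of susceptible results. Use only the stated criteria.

0

Colistin 18 mm: ≤ 20 mm ⇒ Resistant
Ampicillin: 4 μg/mL is in 4–8 μg/mL → Intermediate
Tigecycline: 0.5 μg/mL is ≥ 0.5 μg/mL → resistant
Imipenem: 16 μg/mL is ≥ 16 μg/mL → Resistant
Meropenem 0.25 μg/mL: in 0.25–0.5 μg/mL — Intermediate
Susceptible: 0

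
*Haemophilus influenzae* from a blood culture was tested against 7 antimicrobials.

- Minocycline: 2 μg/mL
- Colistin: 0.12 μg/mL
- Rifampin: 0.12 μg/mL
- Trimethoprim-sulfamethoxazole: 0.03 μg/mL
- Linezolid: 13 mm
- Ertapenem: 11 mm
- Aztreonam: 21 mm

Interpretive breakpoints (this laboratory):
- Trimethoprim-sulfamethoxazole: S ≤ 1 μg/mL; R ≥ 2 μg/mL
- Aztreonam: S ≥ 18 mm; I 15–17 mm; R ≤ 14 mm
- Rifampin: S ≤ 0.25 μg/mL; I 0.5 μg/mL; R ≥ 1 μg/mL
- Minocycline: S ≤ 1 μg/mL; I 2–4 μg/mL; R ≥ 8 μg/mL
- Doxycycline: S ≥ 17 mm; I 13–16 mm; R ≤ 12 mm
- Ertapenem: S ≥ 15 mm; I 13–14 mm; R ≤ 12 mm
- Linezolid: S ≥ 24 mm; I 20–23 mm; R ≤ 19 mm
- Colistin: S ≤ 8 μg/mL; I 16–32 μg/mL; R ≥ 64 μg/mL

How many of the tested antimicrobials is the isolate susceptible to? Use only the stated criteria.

Minocycline (2 μg/mL) in 2–4 μg/mL → I
Colistin 0.12 μg/mL: ≤ 8 μg/mL ⇒ S
Rifampin 0.12 μg/mL: ≤ 0.25 μg/mL — susceptible
Trimethoprim-sulfamethoxazole 0.03 μg/mL: ≤ 1 μg/mL → S
Linezolid (13 mm) ≤ 19 mm → R
Ertapenem (11 mm) ≤ 12 mm → Resistant
Aztreonam 21 mm: ≥ 18 mm ⇒ susceptible
Susceptible: 4

4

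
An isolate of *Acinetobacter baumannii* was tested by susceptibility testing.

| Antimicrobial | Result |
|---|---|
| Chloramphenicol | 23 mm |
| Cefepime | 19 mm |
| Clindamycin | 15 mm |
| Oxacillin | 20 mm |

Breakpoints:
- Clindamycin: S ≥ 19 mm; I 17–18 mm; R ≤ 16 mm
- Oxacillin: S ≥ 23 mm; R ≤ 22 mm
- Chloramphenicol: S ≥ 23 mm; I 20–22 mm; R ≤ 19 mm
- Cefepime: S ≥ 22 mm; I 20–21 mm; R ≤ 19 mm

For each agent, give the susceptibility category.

Chloramphenicol (23 mm) ≥ 23 mm → S
Cefepime 19 mm: ≤ 19 mm → R
Clindamycin 15 mm: ≤ 16 mm — Resistant
Oxacillin: 20 mm is ≤ 22 mm ⇒ Resistant

S, R, R, R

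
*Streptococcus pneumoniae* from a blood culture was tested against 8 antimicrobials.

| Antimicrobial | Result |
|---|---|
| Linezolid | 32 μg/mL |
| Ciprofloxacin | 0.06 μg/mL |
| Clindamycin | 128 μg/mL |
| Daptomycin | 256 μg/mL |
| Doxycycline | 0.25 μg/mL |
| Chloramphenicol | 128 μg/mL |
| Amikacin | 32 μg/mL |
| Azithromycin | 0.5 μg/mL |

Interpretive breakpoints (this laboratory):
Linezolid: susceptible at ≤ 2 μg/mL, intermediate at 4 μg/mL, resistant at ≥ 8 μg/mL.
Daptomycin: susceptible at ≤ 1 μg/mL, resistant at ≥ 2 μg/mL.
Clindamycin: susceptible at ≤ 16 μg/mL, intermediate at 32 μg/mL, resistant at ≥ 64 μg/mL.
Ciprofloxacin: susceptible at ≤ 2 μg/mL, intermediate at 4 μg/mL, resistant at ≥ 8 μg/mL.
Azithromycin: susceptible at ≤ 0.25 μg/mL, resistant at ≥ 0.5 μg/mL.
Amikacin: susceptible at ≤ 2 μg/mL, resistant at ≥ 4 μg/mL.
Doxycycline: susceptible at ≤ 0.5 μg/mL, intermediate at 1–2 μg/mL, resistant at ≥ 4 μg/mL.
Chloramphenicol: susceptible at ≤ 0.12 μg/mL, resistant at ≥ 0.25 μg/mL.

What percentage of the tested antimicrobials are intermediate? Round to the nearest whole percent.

Linezolid (32 μg/mL) ≥ 8 μg/mL — Resistant
Ciprofloxacin 0.06 μg/mL: ≤ 2 μg/mL ⇒ S
Clindamycin (128 μg/mL) ≥ 64 μg/mL ⇒ resistant
Daptomycin: 256 μg/mL is ≥ 2 μg/mL — Resistant
Doxycycline: 0.25 μg/mL is ≤ 0.5 μg/mL ⇒ susceptible
Chloramphenicol: 128 μg/mL is ≥ 0.25 μg/mL → resistant
Amikacin (32 μg/mL) ≥ 4 μg/mL — resistant
Azithromycin 0.5 μg/mL: ≥ 0.5 μg/mL ⇒ Resistant
Intermediate: 0/8

0%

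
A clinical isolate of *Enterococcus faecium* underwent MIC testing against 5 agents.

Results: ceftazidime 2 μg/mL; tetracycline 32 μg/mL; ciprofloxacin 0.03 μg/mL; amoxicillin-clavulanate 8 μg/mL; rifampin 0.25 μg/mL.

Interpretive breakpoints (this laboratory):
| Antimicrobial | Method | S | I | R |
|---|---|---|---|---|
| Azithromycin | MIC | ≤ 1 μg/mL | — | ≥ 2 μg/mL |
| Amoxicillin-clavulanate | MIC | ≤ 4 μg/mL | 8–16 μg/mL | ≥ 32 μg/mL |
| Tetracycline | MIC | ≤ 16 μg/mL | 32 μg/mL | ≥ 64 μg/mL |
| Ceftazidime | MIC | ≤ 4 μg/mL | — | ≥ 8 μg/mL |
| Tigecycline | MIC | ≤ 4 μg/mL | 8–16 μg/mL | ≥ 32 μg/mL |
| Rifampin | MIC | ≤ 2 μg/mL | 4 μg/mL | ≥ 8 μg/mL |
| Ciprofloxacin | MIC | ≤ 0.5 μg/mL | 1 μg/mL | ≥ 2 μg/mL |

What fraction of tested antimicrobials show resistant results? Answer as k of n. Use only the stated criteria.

Ceftazidime (2 μg/mL) ≤ 4 μg/mL ⇒ susceptible
Tetracycline 32 μg/mL: = 32 μg/mL — Intermediate
Ciprofloxacin 0.03 μg/mL: ≤ 0.5 μg/mL ⇒ susceptible
Amoxicillin-clavulanate (8 μg/mL) in 8–16 μg/mL ⇒ I
Rifampin (0.25 μg/mL) ≤ 2 μg/mL — S
Resistant: 0/5

0 of 5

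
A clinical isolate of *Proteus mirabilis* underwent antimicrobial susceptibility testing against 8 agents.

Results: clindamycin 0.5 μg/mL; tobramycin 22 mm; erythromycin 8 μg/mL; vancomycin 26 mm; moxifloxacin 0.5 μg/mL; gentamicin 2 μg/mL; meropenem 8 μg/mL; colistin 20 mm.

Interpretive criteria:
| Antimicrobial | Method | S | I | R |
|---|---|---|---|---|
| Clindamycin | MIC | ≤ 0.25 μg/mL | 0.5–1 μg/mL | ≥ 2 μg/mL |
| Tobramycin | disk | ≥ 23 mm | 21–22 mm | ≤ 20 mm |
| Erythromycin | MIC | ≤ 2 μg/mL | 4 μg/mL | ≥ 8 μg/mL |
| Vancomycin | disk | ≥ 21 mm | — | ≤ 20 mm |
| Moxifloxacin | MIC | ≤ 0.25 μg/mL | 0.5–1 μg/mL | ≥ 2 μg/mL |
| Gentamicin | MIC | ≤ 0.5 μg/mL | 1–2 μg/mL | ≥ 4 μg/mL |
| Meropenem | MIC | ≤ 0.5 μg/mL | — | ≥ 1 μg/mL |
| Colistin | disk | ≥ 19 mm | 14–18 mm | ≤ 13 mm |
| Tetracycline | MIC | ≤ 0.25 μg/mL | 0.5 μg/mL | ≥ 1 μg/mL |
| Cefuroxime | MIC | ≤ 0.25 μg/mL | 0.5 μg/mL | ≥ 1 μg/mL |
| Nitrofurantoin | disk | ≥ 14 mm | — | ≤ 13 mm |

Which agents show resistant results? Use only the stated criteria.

erythromycin, meropenem

Clindamycin: 0.5 μg/mL is in 0.5–1 μg/mL → Intermediate
Tobramycin: 22 mm is in 21–22 mm — intermediate
Erythromycin (8 μg/mL) ≥ 8 μg/mL ⇒ Resistant
Vancomycin: 26 mm is ≥ 21 mm → susceptible
Moxifloxacin (0.5 μg/mL) in 0.5–1 μg/mL ⇒ Intermediate
Gentamicin: 2 μg/mL is in 1–2 μg/mL ⇒ Intermediate
Meropenem 8 μg/mL: ≥ 1 μg/mL → R
Colistin: 20 mm is ≥ 19 mm → Susceptible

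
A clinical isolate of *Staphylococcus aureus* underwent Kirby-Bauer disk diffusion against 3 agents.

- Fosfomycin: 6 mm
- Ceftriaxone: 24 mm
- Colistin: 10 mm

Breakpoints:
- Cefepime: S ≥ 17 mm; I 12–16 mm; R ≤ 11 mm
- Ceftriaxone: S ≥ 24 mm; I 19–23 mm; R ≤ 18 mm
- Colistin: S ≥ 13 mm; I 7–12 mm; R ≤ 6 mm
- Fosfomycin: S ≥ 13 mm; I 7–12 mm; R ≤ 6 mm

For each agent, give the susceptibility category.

R, S, I

Fosfomycin 6 mm: ≤ 6 mm → R
Ceftriaxone 24 mm: ≥ 24 mm ⇒ Susceptible
Colistin: 10 mm is in 7–12 mm → Intermediate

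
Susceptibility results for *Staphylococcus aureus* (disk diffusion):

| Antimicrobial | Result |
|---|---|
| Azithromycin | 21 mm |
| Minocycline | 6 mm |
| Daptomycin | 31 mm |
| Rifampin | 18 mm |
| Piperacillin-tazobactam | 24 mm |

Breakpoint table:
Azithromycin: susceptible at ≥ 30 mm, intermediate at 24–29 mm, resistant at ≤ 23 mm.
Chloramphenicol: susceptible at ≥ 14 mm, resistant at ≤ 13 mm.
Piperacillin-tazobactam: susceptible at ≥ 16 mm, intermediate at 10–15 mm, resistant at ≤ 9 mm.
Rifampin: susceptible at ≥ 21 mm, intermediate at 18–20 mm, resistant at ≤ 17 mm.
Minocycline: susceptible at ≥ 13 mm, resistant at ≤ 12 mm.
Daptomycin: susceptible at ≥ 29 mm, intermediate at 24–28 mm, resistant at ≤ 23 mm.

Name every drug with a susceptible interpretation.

daptomycin, piperacillin-tazobactam

Azithromycin: 21 mm is ≤ 23 mm → R
Minocycline (6 mm) ≤ 12 mm → R
Daptomycin: 31 mm is ≥ 29 mm — Susceptible
Rifampin (18 mm) in 18–20 mm → Intermediate
Piperacillin-tazobactam 24 mm: ≥ 16 mm → susceptible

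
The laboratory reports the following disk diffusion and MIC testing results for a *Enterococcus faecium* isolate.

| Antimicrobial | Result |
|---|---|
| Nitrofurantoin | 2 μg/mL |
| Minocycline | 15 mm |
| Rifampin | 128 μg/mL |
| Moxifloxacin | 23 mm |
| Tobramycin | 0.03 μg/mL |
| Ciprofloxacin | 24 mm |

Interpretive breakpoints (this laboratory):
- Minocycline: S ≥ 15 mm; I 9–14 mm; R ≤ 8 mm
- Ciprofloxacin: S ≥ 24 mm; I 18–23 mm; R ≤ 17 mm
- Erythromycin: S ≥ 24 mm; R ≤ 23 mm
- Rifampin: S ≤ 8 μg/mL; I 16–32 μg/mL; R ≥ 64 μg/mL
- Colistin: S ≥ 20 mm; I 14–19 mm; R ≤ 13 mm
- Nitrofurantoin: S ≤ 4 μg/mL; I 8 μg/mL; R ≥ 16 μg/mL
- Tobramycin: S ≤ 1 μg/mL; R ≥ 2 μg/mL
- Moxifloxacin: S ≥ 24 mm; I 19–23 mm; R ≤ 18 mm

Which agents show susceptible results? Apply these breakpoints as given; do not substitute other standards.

Nitrofurantoin (2 μg/mL) ≤ 4 μg/mL — susceptible
Minocycline 15 mm: ≥ 15 mm ⇒ S
Rifampin (128 μg/mL) ≥ 64 μg/mL ⇒ Resistant
Moxifloxacin: 23 mm is in 19–23 mm → intermediate
Tobramycin: 0.03 μg/mL is ≤ 1 μg/mL → Susceptible
Ciprofloxacin: 24 mm is ≥ 24 mm ⇒ susceptible

nitrofurantoin, minocycline, tobramycin, ciprofloxacin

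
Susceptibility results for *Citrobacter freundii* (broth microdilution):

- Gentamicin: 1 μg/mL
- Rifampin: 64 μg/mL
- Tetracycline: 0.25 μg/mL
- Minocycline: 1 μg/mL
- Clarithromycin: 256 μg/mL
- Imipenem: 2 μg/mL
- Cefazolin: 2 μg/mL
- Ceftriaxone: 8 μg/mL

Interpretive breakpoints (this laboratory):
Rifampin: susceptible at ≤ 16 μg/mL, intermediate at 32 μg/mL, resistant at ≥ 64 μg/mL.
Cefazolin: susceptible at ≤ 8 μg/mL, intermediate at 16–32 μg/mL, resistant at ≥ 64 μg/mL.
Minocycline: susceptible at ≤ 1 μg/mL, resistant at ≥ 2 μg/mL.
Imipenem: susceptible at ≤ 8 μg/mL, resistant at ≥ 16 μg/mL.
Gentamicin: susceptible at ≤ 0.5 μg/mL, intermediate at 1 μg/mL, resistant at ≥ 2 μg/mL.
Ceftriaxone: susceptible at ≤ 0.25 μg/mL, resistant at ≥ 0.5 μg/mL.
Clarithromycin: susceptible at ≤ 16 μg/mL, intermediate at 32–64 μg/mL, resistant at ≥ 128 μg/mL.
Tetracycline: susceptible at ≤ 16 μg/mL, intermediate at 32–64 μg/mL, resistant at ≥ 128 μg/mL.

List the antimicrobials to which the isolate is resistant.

Gentamicin: 1 μg/mL is = 1 μg/mL — intermediate
Rifampin: 64 μg/mL is ≥ 64 μg/mL — Resistant
Tetracycline (0.25 μg/mL) ≤ 16 μg/mL — susceptible
Minocycline 1 μg/mL: ≤ 1 μg/mL → Susceptible
Clarithromycin 256 μg/mL: ≥ 128 μg/mL ⇒ Resistant
Imipenem (2 μg/mL) ≤ 8 μg/mL — S
Cefazolin (2 μg/mL) ≤ 8 μg/mL — S
Ceftriaxone (8 μg/mL) ≥ 0.5 μg/mL ⇒ Resistant

rifampin, clarithromycin, ceftriaxone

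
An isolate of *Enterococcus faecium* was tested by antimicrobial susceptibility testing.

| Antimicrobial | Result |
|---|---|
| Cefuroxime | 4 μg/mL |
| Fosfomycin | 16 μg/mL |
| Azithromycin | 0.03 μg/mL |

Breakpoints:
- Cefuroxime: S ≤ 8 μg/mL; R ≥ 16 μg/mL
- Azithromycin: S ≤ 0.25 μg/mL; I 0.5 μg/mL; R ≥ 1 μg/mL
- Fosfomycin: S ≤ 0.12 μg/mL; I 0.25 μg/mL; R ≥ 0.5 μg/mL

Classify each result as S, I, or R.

Cefuroxime: 4 μg/mL is ≤ 8 μg/mL ⇒ susceptible
Fosfomycin 16 μg/mL: ≥ 0.5 μg/mL → resistant
Azithromycin: 0.03 μg/mL is ≤ 0.25 μg/mL — Susceptible

S, R, S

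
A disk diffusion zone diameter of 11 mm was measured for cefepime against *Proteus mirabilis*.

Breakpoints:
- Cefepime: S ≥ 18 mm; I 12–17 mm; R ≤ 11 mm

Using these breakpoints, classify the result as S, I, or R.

R

Cefepime 11 mm: ≤ 11 mm ⇒ R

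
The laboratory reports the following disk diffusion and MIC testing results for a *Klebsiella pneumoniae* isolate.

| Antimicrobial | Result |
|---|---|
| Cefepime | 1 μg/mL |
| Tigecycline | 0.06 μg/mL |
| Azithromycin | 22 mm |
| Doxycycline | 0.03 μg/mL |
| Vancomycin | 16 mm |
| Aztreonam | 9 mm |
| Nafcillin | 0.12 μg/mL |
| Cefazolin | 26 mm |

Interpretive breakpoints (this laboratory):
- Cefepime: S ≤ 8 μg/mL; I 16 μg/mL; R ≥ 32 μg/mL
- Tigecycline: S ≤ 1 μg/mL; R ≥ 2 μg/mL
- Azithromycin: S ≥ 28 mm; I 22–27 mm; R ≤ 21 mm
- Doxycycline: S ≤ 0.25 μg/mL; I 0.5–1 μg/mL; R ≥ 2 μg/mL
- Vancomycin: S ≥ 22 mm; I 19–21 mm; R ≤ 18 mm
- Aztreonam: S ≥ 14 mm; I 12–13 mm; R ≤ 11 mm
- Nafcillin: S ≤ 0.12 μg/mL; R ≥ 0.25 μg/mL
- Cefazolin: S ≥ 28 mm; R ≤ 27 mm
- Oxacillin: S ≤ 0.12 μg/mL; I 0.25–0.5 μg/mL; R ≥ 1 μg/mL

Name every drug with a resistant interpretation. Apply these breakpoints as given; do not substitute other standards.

vancomycin, aztreonam, cefazolin

Cefepime (1 μg/mL) ≤ 8 μg/mL — Susceptible
Tigecycline 0.06 μg/mL: ≤ 1 μg/mL ⇒ Susceptible
Azithromycin: 22 mm is in 22–27 mm → intermediate
Doxycycline: 0.03 μg/mL is ≤ 0.25 μg/mL — Susceptible
Vancomycin: 16 mm is ≤ 18 mm → R
Aztreonam: 9 mm is ≤ 11 mm ⇒ Resistant
Nafcillin: 0.12 μg/mL is ≤ 0.12 μg/mL → S
Cefazolin: 26 mm is ≤ 27 mm — Resistant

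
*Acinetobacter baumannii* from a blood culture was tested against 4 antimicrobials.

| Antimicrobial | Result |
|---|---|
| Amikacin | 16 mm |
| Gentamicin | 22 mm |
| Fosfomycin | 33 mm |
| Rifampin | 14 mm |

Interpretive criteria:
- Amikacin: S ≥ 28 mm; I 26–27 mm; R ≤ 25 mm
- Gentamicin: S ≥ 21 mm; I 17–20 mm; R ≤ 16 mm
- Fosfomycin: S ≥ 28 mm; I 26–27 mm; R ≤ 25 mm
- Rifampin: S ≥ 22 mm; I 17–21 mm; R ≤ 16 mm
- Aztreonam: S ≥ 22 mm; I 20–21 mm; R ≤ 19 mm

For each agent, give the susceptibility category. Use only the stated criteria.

R, S, S, R

Amikacin: 16 mm is ≤ 25 mm — resistant
Gentamicin 22 mm: ≥ 21 mm ⇒ Susceptible
Fosfomycin 33 mm: ≥ 28 mm ⇒ Susceptible
Rifampin 14 mm: ≤ 16 mm ⇒ resistant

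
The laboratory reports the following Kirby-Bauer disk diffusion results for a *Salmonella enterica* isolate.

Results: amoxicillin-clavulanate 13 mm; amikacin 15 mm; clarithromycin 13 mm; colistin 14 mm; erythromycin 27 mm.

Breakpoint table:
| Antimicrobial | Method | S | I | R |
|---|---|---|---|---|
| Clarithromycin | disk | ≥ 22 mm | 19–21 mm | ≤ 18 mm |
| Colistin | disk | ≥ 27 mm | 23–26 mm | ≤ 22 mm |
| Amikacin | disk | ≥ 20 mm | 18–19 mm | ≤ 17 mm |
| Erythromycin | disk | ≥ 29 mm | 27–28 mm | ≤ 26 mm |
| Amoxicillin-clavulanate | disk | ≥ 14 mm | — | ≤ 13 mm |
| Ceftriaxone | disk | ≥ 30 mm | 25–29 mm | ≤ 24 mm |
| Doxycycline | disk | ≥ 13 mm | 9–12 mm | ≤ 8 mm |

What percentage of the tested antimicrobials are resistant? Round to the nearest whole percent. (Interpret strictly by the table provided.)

Amoxicillin-clavulanate (13 mm) ≤ 13 mm → R
Amikacin: 15 mm is ≤ 17 mm ⇒ Resistant
Clarithromycin 13 mm: ≤ 18 mm ⇒ R
Colistin (14 mm) ≤ 22 mm — Resistant
Erythromycin 27 mm: in 27–28 mm ⇒ Intermediate
Resistant: 4/5

80%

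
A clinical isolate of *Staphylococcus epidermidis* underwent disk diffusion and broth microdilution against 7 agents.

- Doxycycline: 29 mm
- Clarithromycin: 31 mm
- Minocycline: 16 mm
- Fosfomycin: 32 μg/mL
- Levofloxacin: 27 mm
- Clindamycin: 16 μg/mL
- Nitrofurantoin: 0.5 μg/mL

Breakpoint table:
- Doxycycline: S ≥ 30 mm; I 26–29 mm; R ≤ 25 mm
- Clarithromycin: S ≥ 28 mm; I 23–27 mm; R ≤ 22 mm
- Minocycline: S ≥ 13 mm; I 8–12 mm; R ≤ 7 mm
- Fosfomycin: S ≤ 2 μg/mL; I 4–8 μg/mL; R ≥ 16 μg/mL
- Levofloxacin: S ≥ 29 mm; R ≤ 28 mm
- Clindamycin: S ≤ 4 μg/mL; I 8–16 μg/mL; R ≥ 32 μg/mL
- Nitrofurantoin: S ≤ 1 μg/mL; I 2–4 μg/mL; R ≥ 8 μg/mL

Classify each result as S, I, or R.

I, S, S, R, R, I, S

Doxycycline (29 mm) in 26–29 mm ⇒ I
Clarithromycin: 31 mm is ≥ 28 mm — Susceptible
Minocycline: 16 mm is ≥ 13 mm — S
Fosfomycin: 32 μg/mL is ≥ 16 μg/mL ⇒ Resistant
Levofloxacin: 27 mm is ≤ 28 mm → Resistant
Clindamycin: 16 μg/mL is in 8–16 μg/mL ⇒ I
Nitrofurantoin 0.5 μg/mL: ≤ 1 μg/mL → S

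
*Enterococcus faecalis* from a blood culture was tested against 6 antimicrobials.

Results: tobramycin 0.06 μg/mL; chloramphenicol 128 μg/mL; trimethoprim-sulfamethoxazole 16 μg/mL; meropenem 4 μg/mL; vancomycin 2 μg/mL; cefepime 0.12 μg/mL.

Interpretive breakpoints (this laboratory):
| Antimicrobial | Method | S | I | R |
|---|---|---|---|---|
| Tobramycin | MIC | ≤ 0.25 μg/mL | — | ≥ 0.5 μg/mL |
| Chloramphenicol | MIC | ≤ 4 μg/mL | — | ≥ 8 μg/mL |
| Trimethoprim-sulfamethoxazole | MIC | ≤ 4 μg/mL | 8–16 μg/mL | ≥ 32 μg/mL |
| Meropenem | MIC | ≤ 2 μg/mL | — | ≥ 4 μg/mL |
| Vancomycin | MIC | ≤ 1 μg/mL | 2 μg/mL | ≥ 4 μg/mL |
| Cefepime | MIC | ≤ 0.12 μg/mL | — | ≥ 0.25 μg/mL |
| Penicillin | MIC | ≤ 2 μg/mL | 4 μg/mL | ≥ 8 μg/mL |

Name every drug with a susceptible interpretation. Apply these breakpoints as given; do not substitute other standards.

tobramycin, cefepime

Tobramycin 0.06 μg/mL: ≤ 0.25 μg/mL — susceptible
Chloramphenicol (128 μg/mL) ≥ 8 μg/mL — resistant
Trimethoprim-sulfamethoxazole: 16 μg/mL is in 8–16 μg/mL — Intermediate
Meropenem (4 μg/mL) ≥ 4 μg/mL → R
Vancomycin (2 μg/mL) = 2 μg/mL ⇒ I
Cefepime 0.12 μg/mL: ≤ 0.12 μg/mL ⇒ susceptible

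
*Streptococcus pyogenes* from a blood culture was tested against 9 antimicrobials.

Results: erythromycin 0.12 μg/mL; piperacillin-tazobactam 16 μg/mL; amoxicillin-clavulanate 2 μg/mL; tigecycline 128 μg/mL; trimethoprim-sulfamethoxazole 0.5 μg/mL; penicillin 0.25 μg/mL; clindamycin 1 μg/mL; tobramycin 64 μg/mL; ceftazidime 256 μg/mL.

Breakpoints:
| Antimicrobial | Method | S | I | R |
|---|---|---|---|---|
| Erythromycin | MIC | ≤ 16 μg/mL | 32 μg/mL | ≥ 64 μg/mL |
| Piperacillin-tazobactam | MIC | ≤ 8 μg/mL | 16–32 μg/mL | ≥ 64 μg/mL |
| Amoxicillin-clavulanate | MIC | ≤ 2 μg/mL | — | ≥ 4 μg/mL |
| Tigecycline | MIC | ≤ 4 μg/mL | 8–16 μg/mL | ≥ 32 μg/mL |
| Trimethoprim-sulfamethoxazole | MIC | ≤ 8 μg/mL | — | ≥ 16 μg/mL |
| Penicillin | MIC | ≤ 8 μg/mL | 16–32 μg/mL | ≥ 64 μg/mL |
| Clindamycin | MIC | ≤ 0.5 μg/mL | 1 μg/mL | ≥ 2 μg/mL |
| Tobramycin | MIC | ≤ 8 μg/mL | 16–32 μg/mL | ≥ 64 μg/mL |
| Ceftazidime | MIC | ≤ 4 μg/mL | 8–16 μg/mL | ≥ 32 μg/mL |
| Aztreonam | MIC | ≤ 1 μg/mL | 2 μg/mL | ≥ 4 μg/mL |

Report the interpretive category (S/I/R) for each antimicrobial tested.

Erythromycin: 0.12 μg/mL is ≤ 16 μg/mL → susceptible
Piperacillin-tazobactam 16 μg/mL: in 16–32 μg/mL ⇒ intermediate
Amoxicillin-clavulanate: 2 μg/mL is ≤ 2 μg/mL → susceptible
Tigecycline (128 μg/mL) ≥ 32 μg/mL — R
Trimethoprim-sulfamethoxazole 0.5 μg/mL: ≤ 8 μg/mL ⇒ susceptible
Penicillin: 0.25 μg/mL is ≤ 8 μg/mL → S
Clindamycin (1 μg/mL) = 1 μg/mL — intermediate
Tobramycin (64 μg/mL) ≥ 64 μg/mL — R
Ceftazidime 256 μg/mL: ≥ 32 μg/mL → R

S, I, S, R, S, S, I, R, R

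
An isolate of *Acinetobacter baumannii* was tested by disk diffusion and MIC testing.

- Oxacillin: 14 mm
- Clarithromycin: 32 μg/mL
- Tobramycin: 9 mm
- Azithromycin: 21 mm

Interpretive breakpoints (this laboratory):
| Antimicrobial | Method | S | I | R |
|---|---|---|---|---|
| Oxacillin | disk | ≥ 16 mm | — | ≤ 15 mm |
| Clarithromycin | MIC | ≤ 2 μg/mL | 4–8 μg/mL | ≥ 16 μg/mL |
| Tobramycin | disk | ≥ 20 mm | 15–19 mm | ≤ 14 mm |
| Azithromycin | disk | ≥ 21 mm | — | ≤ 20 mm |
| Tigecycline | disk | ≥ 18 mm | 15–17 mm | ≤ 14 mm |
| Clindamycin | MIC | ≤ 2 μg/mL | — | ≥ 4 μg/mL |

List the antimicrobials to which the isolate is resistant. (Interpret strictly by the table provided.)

Oxacillin 14 mm: ≤ 15 mm ⇒ R
Clarithromycin 32 μg/mL: ≥ 16 μg/mL ⇒ Resistant
Tobramycin: 9 mm is ≤ 14 mm → R
Azithromycin: 21 mm is ≥ 21 mm → Susceptible

oxacillin, clarithromycin, tobramycin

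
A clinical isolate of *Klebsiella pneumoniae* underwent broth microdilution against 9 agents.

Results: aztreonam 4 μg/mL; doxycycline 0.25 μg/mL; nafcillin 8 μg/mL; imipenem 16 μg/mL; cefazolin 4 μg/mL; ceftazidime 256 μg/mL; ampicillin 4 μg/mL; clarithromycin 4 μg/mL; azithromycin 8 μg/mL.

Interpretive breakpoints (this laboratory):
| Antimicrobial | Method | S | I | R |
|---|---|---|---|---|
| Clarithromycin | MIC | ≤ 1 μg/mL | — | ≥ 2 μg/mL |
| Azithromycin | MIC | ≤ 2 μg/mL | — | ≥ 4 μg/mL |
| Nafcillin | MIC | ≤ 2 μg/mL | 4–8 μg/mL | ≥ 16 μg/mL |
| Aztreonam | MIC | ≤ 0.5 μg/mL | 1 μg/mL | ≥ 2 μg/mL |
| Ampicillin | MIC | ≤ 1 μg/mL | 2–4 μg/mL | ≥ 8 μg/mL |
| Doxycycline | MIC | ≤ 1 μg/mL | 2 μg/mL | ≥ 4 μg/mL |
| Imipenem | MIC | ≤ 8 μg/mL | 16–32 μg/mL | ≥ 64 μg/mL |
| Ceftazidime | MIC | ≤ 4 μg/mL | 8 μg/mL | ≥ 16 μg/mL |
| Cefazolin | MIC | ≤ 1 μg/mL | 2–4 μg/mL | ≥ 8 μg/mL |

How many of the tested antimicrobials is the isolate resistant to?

4

Aztreonam 4 μg/mL: ≥ 2 μg/mL — resistant
Doxycycline: 0.25 μg/mL is ≤ 1 μg/mL — susceptible
Nafcillin 8 μg/mL: in 4–8 μg/mL — Intermediate
Imipenem (16 μg/mL) in 16–32 μg/mL ⇒ Intermediate
Cefazolin 4 μg/mL: in 2–4 μg/mL ⇒ Intermediate
Ceftazidime: 256 μg/mL is ≥ 16 μg/mL — Resistant
Ampicillin: 4 μg/mL is in 2–4 μg/mL — Intermediate
Clarithromycin (4 μg/mL) ≥ 2 μg/mL — Resistant
Azithromycin 8 μg/mL: ≥ 4 μg/mL ⇒ R
Resistant: 4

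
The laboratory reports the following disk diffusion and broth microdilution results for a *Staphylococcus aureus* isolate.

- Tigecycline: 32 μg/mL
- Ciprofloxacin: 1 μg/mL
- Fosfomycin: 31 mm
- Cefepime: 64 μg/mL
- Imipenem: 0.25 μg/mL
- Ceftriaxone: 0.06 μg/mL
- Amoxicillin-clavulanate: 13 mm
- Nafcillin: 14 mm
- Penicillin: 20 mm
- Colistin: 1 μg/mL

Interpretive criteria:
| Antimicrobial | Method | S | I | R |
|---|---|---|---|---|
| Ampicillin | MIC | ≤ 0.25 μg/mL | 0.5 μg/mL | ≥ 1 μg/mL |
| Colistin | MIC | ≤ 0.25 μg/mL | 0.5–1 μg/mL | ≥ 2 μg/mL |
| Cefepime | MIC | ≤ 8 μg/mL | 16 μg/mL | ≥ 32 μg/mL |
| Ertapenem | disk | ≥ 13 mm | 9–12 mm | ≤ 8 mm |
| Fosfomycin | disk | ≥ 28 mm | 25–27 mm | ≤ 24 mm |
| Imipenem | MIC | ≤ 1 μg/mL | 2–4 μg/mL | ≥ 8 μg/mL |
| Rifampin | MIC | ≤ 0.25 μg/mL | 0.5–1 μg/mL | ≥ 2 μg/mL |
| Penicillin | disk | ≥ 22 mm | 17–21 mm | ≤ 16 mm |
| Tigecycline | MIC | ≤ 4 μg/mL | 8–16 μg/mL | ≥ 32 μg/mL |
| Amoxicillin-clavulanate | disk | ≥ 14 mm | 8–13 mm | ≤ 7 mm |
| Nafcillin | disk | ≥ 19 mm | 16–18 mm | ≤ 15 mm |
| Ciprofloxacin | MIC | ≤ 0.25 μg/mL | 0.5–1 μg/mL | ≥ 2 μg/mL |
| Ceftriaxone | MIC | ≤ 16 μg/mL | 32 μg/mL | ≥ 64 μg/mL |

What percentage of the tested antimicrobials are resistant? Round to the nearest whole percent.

Tigecycline (32 μg/mL) ≥ 32 μg/mL ⇒ resistant
Ciprofloxacin (1 μg/mL) in 0.5–1 μg/mL ⇒ Intermediate
Fosfomycin: 31 mm is ≥ 28 mm ⇒ Susceptible
Cefepime 64 μg/mL: ≥ 32 μg/mL → Resistant
Imipenem 0.25 μg/mL: ≤ 1 μg/mL → susceptible
Ceftriaxone: 0.06 μg/mL is ≤ 16 μg/mL → Susceptible
Amoxicillin-clavulanate: 13 mm is in 8–13 mm ⇒ Intermediate
Nafcillin (14 mm) ≤ 15 mm → resistant
Penicillin (20 mm) in 17–21 mm — Intermediate
Colistin 1 μg/mL: in 0.5–1 μg/mL ⇒ intermediate
Resistant: 3/10

30%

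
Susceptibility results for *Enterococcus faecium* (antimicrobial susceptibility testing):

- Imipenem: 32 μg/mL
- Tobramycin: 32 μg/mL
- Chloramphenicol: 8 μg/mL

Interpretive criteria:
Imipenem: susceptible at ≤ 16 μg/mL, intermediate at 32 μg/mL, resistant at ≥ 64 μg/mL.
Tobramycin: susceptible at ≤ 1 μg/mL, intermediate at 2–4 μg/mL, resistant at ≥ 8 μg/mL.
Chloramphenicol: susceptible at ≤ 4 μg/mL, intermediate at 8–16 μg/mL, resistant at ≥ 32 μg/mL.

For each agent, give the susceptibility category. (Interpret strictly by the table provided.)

I, R, I

Imipenem (32 μg/mL) = 32 μg/mL ⇒ I
Tobramycin: 32 μg/mL is ≥ 8 μg/mL → resistant
Chloramphenicol (8 μg/mL) in 8–16 μg/mL ⇒ Intermediate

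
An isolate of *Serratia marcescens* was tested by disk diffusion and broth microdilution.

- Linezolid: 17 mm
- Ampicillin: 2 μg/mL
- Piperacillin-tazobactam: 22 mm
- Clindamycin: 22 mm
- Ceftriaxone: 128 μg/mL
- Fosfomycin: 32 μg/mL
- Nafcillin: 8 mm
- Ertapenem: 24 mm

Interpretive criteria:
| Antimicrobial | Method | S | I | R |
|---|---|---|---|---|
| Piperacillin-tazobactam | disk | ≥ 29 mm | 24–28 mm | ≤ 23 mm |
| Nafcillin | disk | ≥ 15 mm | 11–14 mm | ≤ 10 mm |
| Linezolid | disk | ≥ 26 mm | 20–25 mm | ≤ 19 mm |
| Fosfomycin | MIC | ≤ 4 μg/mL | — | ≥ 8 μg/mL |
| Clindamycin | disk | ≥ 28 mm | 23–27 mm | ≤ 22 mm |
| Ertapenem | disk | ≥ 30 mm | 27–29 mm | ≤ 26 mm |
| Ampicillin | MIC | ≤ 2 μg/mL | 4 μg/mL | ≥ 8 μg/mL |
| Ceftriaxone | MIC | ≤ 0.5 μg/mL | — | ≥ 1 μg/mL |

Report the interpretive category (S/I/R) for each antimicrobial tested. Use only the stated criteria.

Linezolid (17 mm) ≤ 19 mm → resistant
Ampicillin (2 μg/mL) ≤ 2 μg/mL → susceptible
Piperacillin-tazobactam (22 mm) ≤ 23 mm → Resistant
Clindamycin: 22 mm is ≤ 22 mm → Resistant
Ceftriaxone: 128 μg/mL is ≥ 1 μg/mL → resistant
Fosfomycin: 32 μg/mL is ≥ 8 μg/mL — resistant
Nafcillin 8 mm: ≤ 10 mm → R
Ertapenem (24 mm) ≤ 26 mm — resistant

R, S, R, R, R, R, R, R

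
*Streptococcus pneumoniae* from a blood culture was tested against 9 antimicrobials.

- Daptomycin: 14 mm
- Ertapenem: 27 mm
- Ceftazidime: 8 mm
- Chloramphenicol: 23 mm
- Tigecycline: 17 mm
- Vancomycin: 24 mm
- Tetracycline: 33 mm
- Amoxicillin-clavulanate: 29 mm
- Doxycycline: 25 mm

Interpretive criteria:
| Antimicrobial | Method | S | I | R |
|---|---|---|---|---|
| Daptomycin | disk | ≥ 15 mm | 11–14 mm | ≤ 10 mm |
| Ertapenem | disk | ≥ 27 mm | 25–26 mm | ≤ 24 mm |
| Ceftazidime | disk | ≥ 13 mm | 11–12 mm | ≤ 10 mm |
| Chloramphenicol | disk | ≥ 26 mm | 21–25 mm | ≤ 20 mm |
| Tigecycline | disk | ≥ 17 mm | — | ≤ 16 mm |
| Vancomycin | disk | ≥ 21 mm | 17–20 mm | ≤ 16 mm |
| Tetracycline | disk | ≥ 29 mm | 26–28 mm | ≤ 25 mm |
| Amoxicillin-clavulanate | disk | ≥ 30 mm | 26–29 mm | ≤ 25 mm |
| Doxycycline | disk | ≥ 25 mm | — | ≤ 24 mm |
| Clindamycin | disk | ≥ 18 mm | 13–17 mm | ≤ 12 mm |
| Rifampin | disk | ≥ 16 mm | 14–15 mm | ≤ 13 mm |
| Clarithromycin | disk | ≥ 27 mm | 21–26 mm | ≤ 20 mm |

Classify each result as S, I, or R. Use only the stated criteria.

Daptomycin 14 mm: in 11–14 mm ⇒ I
Ertapenem: 27 mm is ≥ 27 mm ⇒ susceptible
Ceftazidime 8 mm: ≤ 10 mm ⇒ resistant
Chloramphenicol (23 mm) in 21–25 mm — intermediate
Tigecycline: 17 mm is ≥ 17 mm — S
Vancomycin: 24 mm is ≥ 21 mm → susceptible
Tetracycline 33 mm: ≥ 29 mm — susceptible
Amoxicillin-clavulanate (29 mm) in 26–29 mm → I
Doxycycline (25 mm) ≥ 25 mm ⇒ Susceptible

I, S, R, I, S, S, S, I, S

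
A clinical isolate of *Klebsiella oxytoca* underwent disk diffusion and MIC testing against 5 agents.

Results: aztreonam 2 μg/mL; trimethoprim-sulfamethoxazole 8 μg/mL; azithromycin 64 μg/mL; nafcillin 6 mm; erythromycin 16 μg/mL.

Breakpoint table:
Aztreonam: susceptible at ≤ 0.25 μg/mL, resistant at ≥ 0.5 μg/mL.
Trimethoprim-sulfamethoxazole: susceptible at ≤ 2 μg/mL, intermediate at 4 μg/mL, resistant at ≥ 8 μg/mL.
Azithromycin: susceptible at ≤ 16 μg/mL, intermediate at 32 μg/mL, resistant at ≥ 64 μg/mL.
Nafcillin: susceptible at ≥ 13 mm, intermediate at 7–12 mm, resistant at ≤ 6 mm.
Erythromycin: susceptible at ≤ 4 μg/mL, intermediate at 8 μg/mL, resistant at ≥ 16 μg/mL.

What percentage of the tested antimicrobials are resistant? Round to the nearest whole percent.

100%

Aztreonam 2 μg/mL: ≥ 0.5 μg/mL → Resistant
Trimethoprim-sulfamethoxazole (8 μg/mL) ≥ 8 μg/mL → resistant
Azithromycin 64 μg/mL: ≥ 64 μg/mL ⇒ resistant
Nafcillin 6 mm: ≤ 6 mm — R
Erythromycin (16 μg/mL) ≥ 16 μg/mL — Resistant
Resistant: 5/5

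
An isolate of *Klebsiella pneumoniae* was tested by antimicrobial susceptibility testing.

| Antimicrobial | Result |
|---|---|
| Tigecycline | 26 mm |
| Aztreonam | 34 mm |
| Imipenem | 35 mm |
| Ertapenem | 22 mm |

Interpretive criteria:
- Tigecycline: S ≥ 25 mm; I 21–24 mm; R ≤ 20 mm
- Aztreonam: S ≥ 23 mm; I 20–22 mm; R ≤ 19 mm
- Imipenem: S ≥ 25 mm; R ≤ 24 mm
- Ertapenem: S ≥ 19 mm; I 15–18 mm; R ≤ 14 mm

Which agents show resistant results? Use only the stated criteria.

Tigecycline (26 mm) ≥ 25 mm ⇒ S
Aztreonam (34 mm) ≥ 23 mm — S
Imipenem: 35 mm is ≥ 25 mm ⇒ Susceptible
Ertapenem (22 mm) ≥ 19 mm → Susceptible

none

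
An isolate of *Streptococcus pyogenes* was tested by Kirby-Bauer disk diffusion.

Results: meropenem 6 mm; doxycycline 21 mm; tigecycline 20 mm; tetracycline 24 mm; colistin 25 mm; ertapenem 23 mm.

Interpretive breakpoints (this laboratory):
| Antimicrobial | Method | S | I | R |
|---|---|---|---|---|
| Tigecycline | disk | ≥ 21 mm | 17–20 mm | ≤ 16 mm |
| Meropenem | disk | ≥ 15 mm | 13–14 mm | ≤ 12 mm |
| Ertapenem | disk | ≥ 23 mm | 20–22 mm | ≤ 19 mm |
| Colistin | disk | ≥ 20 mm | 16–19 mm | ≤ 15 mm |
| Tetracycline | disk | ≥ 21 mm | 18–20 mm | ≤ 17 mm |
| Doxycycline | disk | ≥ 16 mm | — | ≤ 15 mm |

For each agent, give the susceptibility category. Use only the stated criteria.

R, S, I, S, S, S

Meropenem: 6 mm is ≤ 12 mm ⇒ resistant
Doxycycline: 21 mm is ≥ 16 mm — Susceptible
Tigecycline 20 mm: in 17–20 mm — I
Tetracycline (24 mm) ≥ 21 mm — susceptible
Colistin: 25 mm is ≥ 20 mm → susceptible
Ertapenem (23 mm) ≥ 23 mm ⇒ S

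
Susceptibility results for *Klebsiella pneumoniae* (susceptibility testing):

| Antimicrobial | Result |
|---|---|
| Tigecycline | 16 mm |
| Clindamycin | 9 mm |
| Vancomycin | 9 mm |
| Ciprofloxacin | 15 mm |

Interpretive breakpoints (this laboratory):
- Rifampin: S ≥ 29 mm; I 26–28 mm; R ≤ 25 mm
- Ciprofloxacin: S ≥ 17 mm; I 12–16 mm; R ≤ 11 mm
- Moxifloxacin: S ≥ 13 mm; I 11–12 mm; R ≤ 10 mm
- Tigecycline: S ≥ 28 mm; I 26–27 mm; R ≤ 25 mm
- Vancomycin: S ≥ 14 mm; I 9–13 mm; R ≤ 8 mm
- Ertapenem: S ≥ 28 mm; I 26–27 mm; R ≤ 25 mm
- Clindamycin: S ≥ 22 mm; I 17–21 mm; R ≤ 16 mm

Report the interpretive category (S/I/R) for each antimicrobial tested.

Tigecycline (16 mm) ≤ 25 mm — Resistant
Clindamycin (9 mm) ≤ 16 mm → resistant
Vancomycin (9 mm) in 9–13 mm → I
Ciprofloxacin: 15 mm is in 12–16 mm → Intermediate

R, R, I, I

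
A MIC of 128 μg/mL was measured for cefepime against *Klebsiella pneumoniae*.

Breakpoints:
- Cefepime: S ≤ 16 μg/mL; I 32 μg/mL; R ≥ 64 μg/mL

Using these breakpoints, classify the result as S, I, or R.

Cefepime 128 μg/mL: ≥ 64 μg/mL ⇒ R

Resistant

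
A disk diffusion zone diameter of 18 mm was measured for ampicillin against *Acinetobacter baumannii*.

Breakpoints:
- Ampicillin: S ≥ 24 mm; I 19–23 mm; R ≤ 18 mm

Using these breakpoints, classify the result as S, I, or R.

Ampicillin 18 mm: ≤ 18 mm ⇒ R

Resistant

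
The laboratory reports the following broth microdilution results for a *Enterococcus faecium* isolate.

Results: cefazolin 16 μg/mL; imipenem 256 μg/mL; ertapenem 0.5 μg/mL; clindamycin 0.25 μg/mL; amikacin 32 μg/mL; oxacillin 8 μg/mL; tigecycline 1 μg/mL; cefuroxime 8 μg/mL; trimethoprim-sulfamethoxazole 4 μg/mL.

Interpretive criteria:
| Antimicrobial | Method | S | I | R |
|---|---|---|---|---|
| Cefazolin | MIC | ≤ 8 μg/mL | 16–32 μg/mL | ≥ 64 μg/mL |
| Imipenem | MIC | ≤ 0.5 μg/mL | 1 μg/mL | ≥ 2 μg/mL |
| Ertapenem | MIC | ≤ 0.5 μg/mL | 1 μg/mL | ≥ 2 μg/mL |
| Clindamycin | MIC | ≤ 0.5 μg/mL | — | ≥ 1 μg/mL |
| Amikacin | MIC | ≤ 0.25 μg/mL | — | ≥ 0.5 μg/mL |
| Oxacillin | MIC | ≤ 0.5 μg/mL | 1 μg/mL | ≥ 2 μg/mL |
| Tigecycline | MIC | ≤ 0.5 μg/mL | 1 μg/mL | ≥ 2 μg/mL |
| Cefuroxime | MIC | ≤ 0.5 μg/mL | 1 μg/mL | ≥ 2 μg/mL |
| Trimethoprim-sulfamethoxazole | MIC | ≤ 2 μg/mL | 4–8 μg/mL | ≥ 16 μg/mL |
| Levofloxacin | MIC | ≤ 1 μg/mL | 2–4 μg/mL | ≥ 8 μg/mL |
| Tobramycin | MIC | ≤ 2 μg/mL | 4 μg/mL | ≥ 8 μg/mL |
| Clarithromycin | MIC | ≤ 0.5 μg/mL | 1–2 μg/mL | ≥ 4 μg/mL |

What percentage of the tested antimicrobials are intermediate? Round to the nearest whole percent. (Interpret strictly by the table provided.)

Cefazolin 16 μg/mL: in 16–32 μg/mL ⇒ intermediate
Imipenem (256 μg/mL) ≥ 2 μg/mL ⇒ R
Ertapenem: 0.5 μg/mL is ≤ 0.5 μg/mL ⇒ susceptible
Clindamycin: 0.25 μg/mL is ≤ 0.5 μg/mL ⇒ S
Amikacin 32 μg/mL: ≥ 0.5 μg/mL ⇒ resistant
Oxacillin: 8 μg/mL is ≥ 2 μg/mL — R
Tigecycline (1 μg/mL) = 1 μg/mL — I
Cefuroxime: 8 μg/mL is ≥ 2 μg/mL → Resistant
Trimethoprim-sulfamethoxazole: 4 μg/mL is in 4–8 μg/mL — I
Intermediate: 3/9

33%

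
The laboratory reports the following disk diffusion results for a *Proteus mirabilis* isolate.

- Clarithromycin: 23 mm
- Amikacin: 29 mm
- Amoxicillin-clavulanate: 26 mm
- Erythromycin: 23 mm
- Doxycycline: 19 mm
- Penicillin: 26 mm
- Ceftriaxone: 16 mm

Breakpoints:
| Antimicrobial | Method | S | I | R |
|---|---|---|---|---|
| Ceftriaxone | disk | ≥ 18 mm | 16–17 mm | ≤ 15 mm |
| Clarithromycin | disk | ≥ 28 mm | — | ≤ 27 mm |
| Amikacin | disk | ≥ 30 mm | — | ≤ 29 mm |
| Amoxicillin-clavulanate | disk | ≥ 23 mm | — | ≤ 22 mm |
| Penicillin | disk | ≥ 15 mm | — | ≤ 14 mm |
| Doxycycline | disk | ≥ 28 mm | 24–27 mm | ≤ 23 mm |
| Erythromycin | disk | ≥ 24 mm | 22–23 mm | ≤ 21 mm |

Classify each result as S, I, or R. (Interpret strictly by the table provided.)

Clarithromycin 23 mm: ≤ 27 mm ⇒ R
Amikacin (29 mm) ≤ 29 mm → Resistant
Amoxicillin-clavulanate: 26 mm is ≥ 23 mm → susceptible
Erythromycin: 23 mm is in 22–23 mm ⇒ intermediate
Doxycycline (19 mm) ≤ 23 mm → Resistant
Penicillin 26 mm: ≥ 15 mm — S
Ceftriaxone: 16 mm is in 16–17 mm ⇒ I

R, R, S, I, R, S, I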